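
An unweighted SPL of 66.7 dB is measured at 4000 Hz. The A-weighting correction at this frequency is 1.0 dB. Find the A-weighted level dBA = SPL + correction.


A-weighting table: 4000 Hz -> 1.0 dB correction
SPL_A = SPL + correction = 66.7 + (1.0) = 67.7 dBA


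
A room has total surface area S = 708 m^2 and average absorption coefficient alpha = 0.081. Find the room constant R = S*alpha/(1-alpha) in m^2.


R = 708 * 0.081 / (1 - 0.081) = 62.403 m^2


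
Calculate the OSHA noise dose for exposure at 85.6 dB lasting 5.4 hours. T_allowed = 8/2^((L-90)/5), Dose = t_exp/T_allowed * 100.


T_allowed = 8 / 2^((85.6 - 90)/5) = 14.723 hr
Dose = 5.4 / 14.723 * 100 = 36.677 %


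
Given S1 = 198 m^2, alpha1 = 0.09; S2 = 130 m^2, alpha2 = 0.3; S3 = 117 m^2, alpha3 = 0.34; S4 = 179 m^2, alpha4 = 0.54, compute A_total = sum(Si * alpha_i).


198 * 0.09 = 17.82
130 * 0.3 = 39
117 * 0.34 = 39.78
179 * 0.54 = 96.66
A_total = 17.82 + 39 + 39.78 + 96.66 = 193.26 m^2


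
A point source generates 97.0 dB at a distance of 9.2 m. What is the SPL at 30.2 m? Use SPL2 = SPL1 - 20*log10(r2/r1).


r2/r1 = 30.2/9.2 = 3.28261
Correction = 20*log10(3.28261) = 10.3244 dB
SPL2 = 97.0 - 10.3244 = 86.676 dB


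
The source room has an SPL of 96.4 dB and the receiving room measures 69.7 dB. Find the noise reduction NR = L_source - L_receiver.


NR = L_source - L_receiver (difference between source and receiving room levels)
NR = 96.4 - 69.7 = 26.7 dB


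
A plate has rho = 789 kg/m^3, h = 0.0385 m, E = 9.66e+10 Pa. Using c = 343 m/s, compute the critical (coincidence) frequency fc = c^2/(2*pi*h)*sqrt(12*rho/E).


12*rho/E = 12*789/9.66e+10 = 9.80124e-08
sqrt(12*rho/E) = sqrt(9.80124e-08) = 0.000313069
c^2/(2*pi*h) = 343^2/(2*pi*0.0385) = 486349
fc = 486349 * 0.000313069 = 152.26 Hz


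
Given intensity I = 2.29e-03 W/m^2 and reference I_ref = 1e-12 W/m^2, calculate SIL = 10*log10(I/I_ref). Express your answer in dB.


I / I_ref = 2.29e-03 / 1e-12 = 2.29e+09
SIL = 10 * log10(2.29e+09) = 93.598 dB


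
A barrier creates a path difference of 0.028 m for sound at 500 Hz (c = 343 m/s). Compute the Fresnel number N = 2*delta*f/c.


N = 2*delta*f/c = 2*delta/lambda, where lambda = c/f
lambda = 343 / 500 = 0.686 m
N = 2 * 0.028 / 0.686 = 0.081633


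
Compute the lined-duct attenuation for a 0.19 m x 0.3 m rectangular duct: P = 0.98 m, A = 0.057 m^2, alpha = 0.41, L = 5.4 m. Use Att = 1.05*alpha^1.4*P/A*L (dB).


alpha^1.4 = 0.41^1.4 = 0.28701
Attenuation rate = 1.05 * alpha^1.4 * P / A
= 1.05 * 0.28701 * 0.98 / 0.057 = 5.18129 dB/m
Total Att = 5.18129 * 5.4 = 27.979 dB


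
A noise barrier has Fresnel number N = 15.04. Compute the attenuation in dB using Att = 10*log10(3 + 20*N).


3 + 20*N = 3 + 20*15.04 = 303.8
Att = 10*log10(303.8) = 24.826 dB


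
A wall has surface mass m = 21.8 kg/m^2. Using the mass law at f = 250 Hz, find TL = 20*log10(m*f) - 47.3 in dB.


m * f = 21.8 * 250 = 5450
20*log10(5450) = 74.7279 dB
TL = 74.7279 - 47.3 = 27.428 dB


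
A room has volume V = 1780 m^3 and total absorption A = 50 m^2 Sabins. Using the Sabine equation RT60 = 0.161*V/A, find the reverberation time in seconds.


RT60 = 0.161 * 1780 / 50 = 5.7316 s


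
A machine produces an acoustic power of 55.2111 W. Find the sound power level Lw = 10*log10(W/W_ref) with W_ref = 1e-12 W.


W / W_ref = 55.2111 / 1e-12 = 5.52111e+13
Lw = 10 * log10(5.52111e+13) = 137.42 dB


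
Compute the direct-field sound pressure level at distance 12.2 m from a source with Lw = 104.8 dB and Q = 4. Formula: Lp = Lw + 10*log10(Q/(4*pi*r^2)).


4*pi*r^2 = 4*pi*12.2^2 = 1870.38 m^2
Q / (4*pi*r^2) = 4 / 1870.38 = 0.0021386
Lp = 104.8 + 10*log10(0.0021386) = 78.101 dB


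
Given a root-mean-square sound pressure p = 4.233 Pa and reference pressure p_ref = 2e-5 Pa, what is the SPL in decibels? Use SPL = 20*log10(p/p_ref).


p / p_ref = 4.233 / 2e-5 = 211650
SPL = 20 * log10(211650) = 106.51 dB


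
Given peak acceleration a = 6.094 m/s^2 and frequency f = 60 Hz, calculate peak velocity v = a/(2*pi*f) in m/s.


omega = 2*pi*f = 2*pi*60 = 376.991 rad/s
v = a / omega = 6.094 / 376.991 = 0.016165 m/s


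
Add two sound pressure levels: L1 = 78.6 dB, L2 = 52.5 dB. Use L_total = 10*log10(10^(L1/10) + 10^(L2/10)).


10^(78.6/10) = 7.24436e+07
10^(52.5/10) = 177828
Sum = 7.24436e+07 + 177828 = 7.26214e+07
L_total = 10*log10(7.26214e+07) = 78.611 dB


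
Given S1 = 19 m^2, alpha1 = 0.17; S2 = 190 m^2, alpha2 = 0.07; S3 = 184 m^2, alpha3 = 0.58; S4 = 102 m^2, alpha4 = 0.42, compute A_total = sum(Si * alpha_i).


19 * 0.17 = 3.23
190 * 0.07 = 13.3
184 * 0.58 = 106.72
102 * 0.42 = 42.84
A_total = 3.23 + 13.3 + 106.72 + 42.84 = 166.09 m^2


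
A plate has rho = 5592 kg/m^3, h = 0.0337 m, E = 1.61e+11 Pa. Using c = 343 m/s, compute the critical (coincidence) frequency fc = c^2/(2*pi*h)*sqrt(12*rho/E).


12*rho/E = 12*5592/1.61e+11 = 4.16795e-07
sqrt(12*rho/E) = sqrt(4.16795e-07) = 0.000645597
c^2/(2*pi*h) = 343^2/(2*pi*0.0337) = 555621
fc = 555621 * 0.000645597 = 358.71 Hz


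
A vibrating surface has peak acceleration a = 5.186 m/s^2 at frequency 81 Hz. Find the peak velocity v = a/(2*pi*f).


omega = 2*pi*f = 2*pi*81 = 508.938 rad/s
v = a / omega = 5.186 / 508.938 = 0.01019 m/s


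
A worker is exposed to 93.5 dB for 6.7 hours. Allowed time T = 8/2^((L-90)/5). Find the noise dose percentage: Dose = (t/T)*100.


T_allowed = 8 / 2^((93.5 - 90)/5) = 4.92458 hr
Dose = 6.7 / 4.92458 * 100 = 136.05 %


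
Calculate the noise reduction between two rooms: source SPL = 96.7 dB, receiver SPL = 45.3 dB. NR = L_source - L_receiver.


NR = L_source - L_receiver (difference between source and receiving room levels)
NR = 96.7 - 45.3 = 51.4 dB


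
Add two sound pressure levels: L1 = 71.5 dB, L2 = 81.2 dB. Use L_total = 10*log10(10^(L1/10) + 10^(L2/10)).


10^(71.5/10) = 1.41254e+07
10^(81.2/10) = 1.31826e+08
Sum = 1.41254e+07 + 1.31826e+08 = 1.45951e+08
L_total = 10*log10(1.45951e+08) = 81.642 dB


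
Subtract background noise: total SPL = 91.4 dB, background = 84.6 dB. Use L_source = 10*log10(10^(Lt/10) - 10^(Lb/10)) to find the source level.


10^(91.4/10) = 1.38038e+09
10^(84.6/10) = 2.88403e+08
Difference = 1.38038e+09 - 2.88403e+08 = 1.09198e+09
L_source = 10*log10(1.09198e+09) = 90.382 dB


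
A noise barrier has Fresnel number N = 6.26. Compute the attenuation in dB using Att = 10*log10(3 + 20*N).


3 + 20*N = 3 + 20*6.26 = 128.2
Att = 10*log10(128.2) = 21.079 dB


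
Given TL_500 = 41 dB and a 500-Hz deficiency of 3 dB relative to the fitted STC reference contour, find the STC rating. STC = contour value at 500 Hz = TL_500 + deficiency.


By ASTM E413, STC = value of the fitted reference contour at 500 Hz.
Contour value at 500 Hz = TL_500 + deficiency = 41 + 3 = 44
STC = 44


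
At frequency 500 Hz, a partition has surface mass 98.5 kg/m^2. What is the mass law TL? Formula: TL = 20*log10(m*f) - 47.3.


m * f = 98.5 * 500 = 49250
20*log10(49250) = 93.8481 dB
TL = 93.8481 - 47.3 = 46.548 dB


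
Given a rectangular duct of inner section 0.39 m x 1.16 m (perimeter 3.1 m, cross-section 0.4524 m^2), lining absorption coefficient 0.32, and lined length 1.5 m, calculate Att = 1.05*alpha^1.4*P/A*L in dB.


alpha^1.4 = 0.32^1.4 = 0.202866
Attenuation rate = 1.05 * alpha^1.4 * P / A
= 1.05 * 0.202866 * 3.1 / 0.4524 = 1.45961 dB/m
Total Att = 1.45961 * 1.5 = 2.1894 dB


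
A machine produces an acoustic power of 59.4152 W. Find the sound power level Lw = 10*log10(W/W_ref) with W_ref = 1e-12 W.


W / W_ref = 59.4152 / 1e-12 = 5.94152e+13
Lw = 10 * log10(5.94152e+13) = 137.74 dB


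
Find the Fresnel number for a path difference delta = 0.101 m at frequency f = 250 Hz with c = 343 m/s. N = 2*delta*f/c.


N = 2*delta*f/c = 2*delta/lambda, where lambda = c/f
lambda = 343 / 250 = 1.372 m
N = 2 * 0.101 / 1.372 = 0.14723


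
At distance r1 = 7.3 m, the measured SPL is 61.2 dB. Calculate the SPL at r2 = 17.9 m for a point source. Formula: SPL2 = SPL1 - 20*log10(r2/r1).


r2/r1 = 17.9/7.3 = 2.45205
Correction = 20*log10(2.45205) = 7.79059 dB
SPL2 = 61.2 - 7.79059 = 53.409 dB


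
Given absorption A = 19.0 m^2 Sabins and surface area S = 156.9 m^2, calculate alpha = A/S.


Absorption coefficient = absorbed power / incident power
alpha = A / S = 19.0 / 156.9 = 0.1211


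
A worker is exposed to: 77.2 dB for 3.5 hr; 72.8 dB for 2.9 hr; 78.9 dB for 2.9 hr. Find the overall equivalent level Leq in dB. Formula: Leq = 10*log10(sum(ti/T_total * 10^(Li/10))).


T_total = 3.5 + 2.9 + 2.9 = 9.3 hr
(3.5/9.3) * 10^(77.2/10) = 1.97508e+07
(2.9/9.3) * 10^(72.8/10) = 5.94176e+06
(2.9/9.3) * 10^(78.9/10) = 2.42056e+07
Sum = 1.97508e+07 + 5.94176e+06 + 2.42056e+07 = 4.98982e+07
Leq = 10*log10(4.98982e+07) = 76.981 dB


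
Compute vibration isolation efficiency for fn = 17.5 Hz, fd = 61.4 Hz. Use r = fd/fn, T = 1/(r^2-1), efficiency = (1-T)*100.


r = 61.4 / 17.5 = 3.50857
r^2 - 1 = 3.50857^2 - 1 = 11.3101
T = 1/11.3101 = 0.0884165
Efficiency = (1 - 0.0884165)*100 = 91.158 %


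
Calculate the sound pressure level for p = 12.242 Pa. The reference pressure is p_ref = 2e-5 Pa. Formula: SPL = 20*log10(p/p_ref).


p / p_ref = 12.242 / 2e-5 = 612100
SPL = 20 * log10(612100) = 115.74 dB


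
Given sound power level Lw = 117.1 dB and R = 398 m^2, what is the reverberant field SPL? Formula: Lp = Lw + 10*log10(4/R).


4/R = 4/398 = 0.0100503
Lp = 117.1 + 10*log10(0.0100503) = 97.122 dB


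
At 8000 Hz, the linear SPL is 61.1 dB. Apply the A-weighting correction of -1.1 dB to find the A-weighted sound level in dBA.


A-weighting table: 8000 Hz -> -1.1 dB correction
SPL_A = SPL + correction = 61.1 + (-1.1) = 60 dBA


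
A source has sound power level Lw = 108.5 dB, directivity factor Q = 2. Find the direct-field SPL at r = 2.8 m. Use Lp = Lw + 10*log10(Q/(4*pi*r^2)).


4*pi*r^2 = 4*pi*2.8^2 = 98.5203 m^2
Q / (4*pi*r^2) = 2 / 98.5203 = 0.0203004
Lp = 108.5 + 10*log10(0.0203004) = 91.575 dB


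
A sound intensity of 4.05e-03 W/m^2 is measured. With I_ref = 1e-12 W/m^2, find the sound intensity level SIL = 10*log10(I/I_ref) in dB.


I / I_ref = 4.05e-03 / 1e-12 = 4.05e+09
SIL = 10 * log10(4.05e+09) = 96.075 dB


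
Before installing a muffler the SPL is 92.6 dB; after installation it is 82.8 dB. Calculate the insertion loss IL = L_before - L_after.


Insertion loss = SPL without muffler - SPL with muffler
IL = 92.6 - 82.8 = 9.8 dB


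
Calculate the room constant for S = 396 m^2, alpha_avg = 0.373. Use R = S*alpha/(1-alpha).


R = 396 * 0.373 / (1 - 0.373) = 235.58 m^2


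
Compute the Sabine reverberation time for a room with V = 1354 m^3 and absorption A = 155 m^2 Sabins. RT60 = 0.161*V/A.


RT60 = 0.161 * 1354 / 155 = 1.4064 s


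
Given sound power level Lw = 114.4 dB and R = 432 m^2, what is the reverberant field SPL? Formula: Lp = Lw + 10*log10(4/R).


4/R = 4/432 = 0.00925926
Lp = 114.4 + 10*log10(0.00925926) = 94.066 dB


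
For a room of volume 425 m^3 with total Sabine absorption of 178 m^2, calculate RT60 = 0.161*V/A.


RT60 = 0.161 * 425 / 178 = 0.38441 s


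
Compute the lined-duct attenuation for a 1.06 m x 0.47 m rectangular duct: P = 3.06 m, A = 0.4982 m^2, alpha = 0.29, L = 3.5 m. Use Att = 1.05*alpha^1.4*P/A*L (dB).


alpha^1.4 = 0.29^1.4 = 0.176749
Attenuation rate = 1.05 * alpha^1.4 * P / A
= 1.05 * 0.176749 * 3.06 / 0.4982 = 1.13989 dB/m
Total Att = 1.13989 * 3.5 = 3.9896 dB


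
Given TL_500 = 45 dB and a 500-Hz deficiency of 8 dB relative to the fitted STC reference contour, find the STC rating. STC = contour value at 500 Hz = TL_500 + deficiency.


By ASTM E413, STC = value of the fitted reference contour at 500 Hz.
Contour value at 500 Hz = TL_500 + deficiency = 45 + 8 = 53
STC = 53


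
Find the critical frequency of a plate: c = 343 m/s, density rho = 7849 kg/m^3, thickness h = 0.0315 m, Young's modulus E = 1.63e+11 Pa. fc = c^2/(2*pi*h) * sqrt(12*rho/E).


12*rho/E = 12*7849/1.63e+11 = 5.7784e-07
sqrt(12*rho/E) = sqrt(5.7784e-07) = 0.000760158
c^2/(2*pi*h) = 343^2/(2*pi*0.0315) = 594426
fc = 594426 * 0.000760158 = 451.86 Hz


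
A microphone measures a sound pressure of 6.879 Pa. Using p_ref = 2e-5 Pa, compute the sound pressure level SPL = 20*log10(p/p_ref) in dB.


p / p_ref = 6.879 / 2e-5 = 343950
SPL = 20 * log10(343950) = 110.73 dB


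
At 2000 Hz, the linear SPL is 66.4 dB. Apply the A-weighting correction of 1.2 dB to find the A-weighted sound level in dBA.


A-weighting table: 2000 Hz -> 1.2 dB correction
SPL_A = SPL + correction = 66.4 + (1.2) = 67.6 dBA


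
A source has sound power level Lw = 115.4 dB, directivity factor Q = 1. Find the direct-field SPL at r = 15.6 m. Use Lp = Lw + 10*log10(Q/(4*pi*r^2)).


4*pi*r^2 = 4*pi*15.6^2 = 3058.15 m^2
Q / (4*pi*r^2) = 1 / 3058.15 = 0.000326995
Lp = 115.4 + 10*log10(0.000326995) = 80.545 dB


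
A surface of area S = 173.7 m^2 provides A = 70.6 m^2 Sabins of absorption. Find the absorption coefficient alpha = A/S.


Absorption coefficient = absorbed power / incident power
alpha = A / S = 70.6 / 173.7 = 0.40645


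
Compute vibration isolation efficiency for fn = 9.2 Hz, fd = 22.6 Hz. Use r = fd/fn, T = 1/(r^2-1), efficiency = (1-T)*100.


r = 22.6 / 9.2 = 2.45652
r^2 - 1 = 2.45652^2 - 1 = 5.03449
T = 1/5.03449 = 0.19863
Efficiency = (1 - 0.19863)*100 = 80.137 %


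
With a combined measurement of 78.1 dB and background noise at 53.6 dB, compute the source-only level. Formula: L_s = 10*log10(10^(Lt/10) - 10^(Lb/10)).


10^(78.1/10) = 6.45654e+07
10^(53.6/10) = 229087
Difference = 6.45654e+07 - 229087 = 6.43363e+07
L_source = 10*log10(6.43363e+07) = 78.085 dB


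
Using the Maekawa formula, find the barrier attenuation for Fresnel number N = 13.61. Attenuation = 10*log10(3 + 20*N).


3 + 20*N = 3 + 20*13.61 = 275.2
Att = 10*log10(275.2) = 24.396 dB


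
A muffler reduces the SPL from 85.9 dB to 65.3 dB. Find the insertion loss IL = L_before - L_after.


Insertion loss = SPL without muffler - SPL with muffler
IL = 85.9 - 65.3 = 20.6 dB


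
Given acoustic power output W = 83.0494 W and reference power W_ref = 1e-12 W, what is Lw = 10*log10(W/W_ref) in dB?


W / W_ref = 83.0494 / 1e-12 = 8.30494e+13
Lw = 10 * log10(8.30494e+13) = 139.19 dB


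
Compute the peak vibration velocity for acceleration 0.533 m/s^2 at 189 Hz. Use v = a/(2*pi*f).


omega = 2*pi*f = 2*pi*189 = 1187.52 rad/s
v = a / omega = 0.533 / 1187.52 = 0.00044883 m/s


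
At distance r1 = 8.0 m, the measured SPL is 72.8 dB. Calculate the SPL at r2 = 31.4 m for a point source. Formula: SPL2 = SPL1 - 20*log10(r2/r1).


r2/r1 = 31.4/8.0 = 3.925
Correction = 20*log10(3.925) = 11.8768 dB
SPL2 = 72.8 - 11.8768 = 60.923 dB


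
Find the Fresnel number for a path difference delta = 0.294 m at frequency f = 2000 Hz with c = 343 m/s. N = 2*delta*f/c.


N = 2*delta*f/c = 2*delta/lambda, where lambda = c/f
lambda = 343 / 2000 = 0.1715 m
N = 2 * 0.294 / 0.1715 = 3.4286


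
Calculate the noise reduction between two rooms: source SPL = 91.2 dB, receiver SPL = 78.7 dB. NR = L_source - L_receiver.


NR = L_source - L_receiver (difference between source and receiving room levels)
NR = 91.2 - 78.7 = 12.5 dB


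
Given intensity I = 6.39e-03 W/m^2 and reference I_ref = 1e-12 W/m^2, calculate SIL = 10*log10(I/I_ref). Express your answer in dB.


I / I_ref = 6.39e-03 / 1e-12 = 6.39e+09
SIL = 10 * log10(6.39e+09) = 98.055 dB


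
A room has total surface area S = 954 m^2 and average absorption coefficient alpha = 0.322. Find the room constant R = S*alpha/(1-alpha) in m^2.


R = 954 * 0.322 / (1 - 0.322) = 453.08 m^2


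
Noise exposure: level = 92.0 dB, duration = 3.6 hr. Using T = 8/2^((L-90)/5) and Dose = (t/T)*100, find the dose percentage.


T_allowed = 8 / 2^((92.0 - 90)/5) = 6.06287 hr
Dose = 3.6 / 6.06287 * 100 = 59.378 %


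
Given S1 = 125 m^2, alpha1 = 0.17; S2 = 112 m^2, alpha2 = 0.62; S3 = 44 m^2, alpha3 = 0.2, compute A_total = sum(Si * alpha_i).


125 * 0.17 = 21.25
112 * 0.62 = 69.44
44 * 0.2 = 8.8
A_total = 21.25 + 69.44 + 8.8 = 99.49 m^2


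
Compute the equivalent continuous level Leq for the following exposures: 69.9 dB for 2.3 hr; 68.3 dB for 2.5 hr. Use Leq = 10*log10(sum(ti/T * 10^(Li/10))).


T_total = 2.3 + 2.5 = 4.8 hr
(2.3/4.8) * 10^(69.9/10) = 4.6826e+06
(2.5/4.8) * 10^(68.3/10) = 3.52127e+06
Sum = 4.6826e+06 + 3.52127e+06 = 8.20387e+06
Leq = 10*log10(8.20387e+06) = 69.14 dB


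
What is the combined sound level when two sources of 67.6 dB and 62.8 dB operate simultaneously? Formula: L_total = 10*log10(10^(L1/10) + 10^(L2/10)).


10^(67.6/10) = 5.7544e+06
10^(62.8/10) = 1.90546e+06
Sum = 5.7544e+06 + 1.90546e+06 = 7.65986e+06
L_total = 10*log10(7.65986e+06) = 68.842 dB


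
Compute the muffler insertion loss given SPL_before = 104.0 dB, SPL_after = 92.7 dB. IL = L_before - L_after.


Insertion loss = SPL without muffler - SPL with muffler
IL = 104.0 - 92.7 = 11.3 dB


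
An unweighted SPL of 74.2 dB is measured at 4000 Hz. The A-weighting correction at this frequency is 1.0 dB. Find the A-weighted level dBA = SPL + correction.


A-weighting table: 4000 Hz -> 1.0 dB correction
SPL_A = SPL + correction = 74.2 + (1.0) = 75.2 dBA


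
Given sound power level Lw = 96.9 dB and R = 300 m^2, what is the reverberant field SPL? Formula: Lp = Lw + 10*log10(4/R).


4/R = 4/300 = 0.0133333
Lp = 96.9 + 10*log10(0.0133333) = 78.149 dB


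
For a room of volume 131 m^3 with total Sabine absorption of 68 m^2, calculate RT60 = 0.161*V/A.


RT60 = 0.161 * 131 / 68 = 0.31016 s


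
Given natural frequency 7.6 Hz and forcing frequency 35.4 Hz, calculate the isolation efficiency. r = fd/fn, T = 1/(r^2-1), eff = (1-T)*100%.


r = 35.4 / 7.6 = 4.65789
r^2 - 1 = 4.65789^2 - 1 = 20.6959
T = 1/20.6959 = 0.0483187
Efficiency = (1 - 0.0483187)*100 = 95.168 %


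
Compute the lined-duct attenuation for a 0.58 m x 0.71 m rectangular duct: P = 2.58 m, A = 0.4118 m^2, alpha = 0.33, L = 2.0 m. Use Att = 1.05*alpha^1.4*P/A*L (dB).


alpha^1.4 = 0.33^1.4 = 0.211797
Attenuation rate = 1.05 * alpha^1.4 * P / A
= 1.05 * 0.211797 * 2.58 / 0.4118 = 1.39329 dB/m
Total Att = 1.39329 * 2.0 = 2.7866 dB


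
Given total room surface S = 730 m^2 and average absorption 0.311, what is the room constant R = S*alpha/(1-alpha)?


R = 730 * 0.311 / (1 - 0.311) = 329.51 m^2


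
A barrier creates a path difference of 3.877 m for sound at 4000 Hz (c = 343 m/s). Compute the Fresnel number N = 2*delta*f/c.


N = 2*delta*f/c = 2*delta/lambda, where lambda = c/f
lambda = 343 / 4000 = 0.08575 m
N = 2 * 3.877 / 0.08575 = 90.426


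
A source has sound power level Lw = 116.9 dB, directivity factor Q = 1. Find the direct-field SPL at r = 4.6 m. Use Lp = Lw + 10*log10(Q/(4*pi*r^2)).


4*pi*r^2 = 4*pi*4.6^2 = 265.904 m^2
Q / (4*pi*r^2) = 1 / 265.904 = 0.00376076
Lp = 116.9 + 10*log10(0.00376076) = 92.653 dB


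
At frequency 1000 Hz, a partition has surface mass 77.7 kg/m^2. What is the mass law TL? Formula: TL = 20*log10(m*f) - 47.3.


m * f = 77.7 * 1000 = 77700
20*log10(77700) = 97.8084 dB
TL = 97.8084 - 47.3 = 50.508 dB


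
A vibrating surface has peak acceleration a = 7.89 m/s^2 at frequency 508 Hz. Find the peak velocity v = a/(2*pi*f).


omega = 2*pi*f = 2*pi*508 = 3191.86 rad/s
v = a / omega = 7.89 / 3191.86 = 0.0024719 m/s


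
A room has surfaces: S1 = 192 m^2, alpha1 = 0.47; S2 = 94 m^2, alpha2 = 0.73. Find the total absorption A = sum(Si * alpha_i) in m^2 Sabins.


192 * 0.47 = 90.24
94 * 0.73 = 68.62
A_total = 90.24 + 68.62 = 158.86 m^2


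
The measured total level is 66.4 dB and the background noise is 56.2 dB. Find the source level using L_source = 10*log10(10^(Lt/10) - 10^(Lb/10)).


10^(66.4/10) = 4.36516e+06
10^(56.2/10) = 416869
Difference = 4.36516e+06 - 416869 = 3.94829e+06
L_source = 10*log10(3.94829e+06) = 65.964 dB


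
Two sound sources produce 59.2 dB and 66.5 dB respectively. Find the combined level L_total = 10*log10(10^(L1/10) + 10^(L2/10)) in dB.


10^(59.2/10) = 831764
10^(66.5/10) = 4.46684e+06
Sum = 831764 + 4.46684e+06 = 5.2986e+06
L_total = 10*log10(5.2986e+06) = 67.242 dB


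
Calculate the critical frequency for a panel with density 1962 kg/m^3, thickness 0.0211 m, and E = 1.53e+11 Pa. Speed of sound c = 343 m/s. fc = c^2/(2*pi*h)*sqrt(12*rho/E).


12*rho/E = 12*1962/1.53e+11 = 1.53882e-07
sqrt(12*rho/E) = sqrt(1.53882e-07) = 0.000392278
c^2/(2*pi*h) = 343^2/(2*pi*0.0211) = 887413
fc = 887413 * 0.000392278 = 348.11 Hz


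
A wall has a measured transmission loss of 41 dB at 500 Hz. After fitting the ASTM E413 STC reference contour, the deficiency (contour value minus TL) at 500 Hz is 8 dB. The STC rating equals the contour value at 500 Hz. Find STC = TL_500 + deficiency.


By ASTM E413, STC = value of the fitted reference contour at 500 Hz.
Contour value at 500 Hz = TL_500 + deficiency = 41 + 8 = 49
STC = 49


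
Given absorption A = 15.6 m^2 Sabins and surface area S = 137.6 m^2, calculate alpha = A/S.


Absorption coefficient = absorbed power / incident power
alpha = A / S = 15.6 / 137.6 = 0.11337


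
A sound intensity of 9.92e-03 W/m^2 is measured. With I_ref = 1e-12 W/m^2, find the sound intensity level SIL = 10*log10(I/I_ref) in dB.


I / I_ref = 9.92e-03 / 1e-12 = 9.92e+09
SIL = 10 * log10(9.92e+09) = 99.965 dB


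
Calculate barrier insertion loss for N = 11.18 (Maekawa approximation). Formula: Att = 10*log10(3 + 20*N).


3 + 20*N = 3 + 20*11.18 = 226.6
Att = 10*log10(226.6) = 23.553 dB


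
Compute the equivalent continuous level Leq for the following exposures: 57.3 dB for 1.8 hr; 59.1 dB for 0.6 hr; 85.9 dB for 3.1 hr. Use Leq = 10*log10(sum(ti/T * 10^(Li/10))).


T_total = 1.8 + 0.6 + 3.1 = 5.5 hr
(1.8/5.5) * 10^(57.3/10) = 175756
(0.6/5.5) * 10^(59.1/10) = 88672.4
(3.1/5.5) * 10^(85.9/10) = 2.1928e+08
Sum = 175756 + 88672.4 + 2.1928e+08 = 2.19544e+08
Leq = 10*log10(2.19544e+08) = 83.415 dB


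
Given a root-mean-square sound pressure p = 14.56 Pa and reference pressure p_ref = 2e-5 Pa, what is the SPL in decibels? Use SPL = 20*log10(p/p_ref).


p / p_ref = 14.56 / 2e-5 = 728000
SPL = 20 * log10(728000) = 117.24 dB


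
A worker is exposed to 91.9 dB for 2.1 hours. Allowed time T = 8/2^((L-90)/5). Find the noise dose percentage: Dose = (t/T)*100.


T_allowed = 8 / 2^((91.9 - 90)/5) = 6.1475 hr
Dose = 2.1 / 6.1475 * 100 = 34.16 %


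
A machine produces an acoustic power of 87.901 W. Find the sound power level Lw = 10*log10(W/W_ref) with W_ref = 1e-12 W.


W / W_ref = 87.901 / 1e-12 = 8.7901e+13
Lw = 10 * log10(8.7901e+13) = 139.44 dB


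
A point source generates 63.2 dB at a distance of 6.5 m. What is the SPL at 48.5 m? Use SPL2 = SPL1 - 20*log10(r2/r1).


r2/r1 = 48.5/6.5 = 7.46154
Correction = 20*log10(7.46154) = 17.4566 dB
SPL2 = 63.2 - 17.4566 = 45.743 dB


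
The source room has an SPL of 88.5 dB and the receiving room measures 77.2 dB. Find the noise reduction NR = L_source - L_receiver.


NR = L_source - L_receiver (difference between source and receiving room levels)
NR = 88.5 - 77.2 = 11.3 dB


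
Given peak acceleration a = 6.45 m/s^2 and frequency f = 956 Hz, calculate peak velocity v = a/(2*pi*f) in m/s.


omega = 2*pi*f = 2*pi*956 = 6006.73 rad/s
v = a / omega = 6.45 / 6006.73 = 0.0010738 m/s


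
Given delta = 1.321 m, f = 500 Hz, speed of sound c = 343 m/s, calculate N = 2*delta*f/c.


N = 2*delta*f/c = 2*delta/lambda, where lambda = c/f
lambda = 343 / 500 = 0.686 m
N = 2 * 1.321 / 0.686 = 3.8513


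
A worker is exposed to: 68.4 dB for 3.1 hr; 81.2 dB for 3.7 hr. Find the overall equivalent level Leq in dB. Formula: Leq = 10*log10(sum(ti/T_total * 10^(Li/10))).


T_total = 3.1 + 3.7 = 6.8 hr
(3.1/6.8) * 10^(68.4/10) = 3.15394e+06
(3.7/6.8) * 10^(81.2/10) = 7.17287e+07
Sum = 3.15394e+06 + 7.17287e+07 = 7.48826e+07
Leq = 10*log10(7.48826e+07) = 78.744 dB


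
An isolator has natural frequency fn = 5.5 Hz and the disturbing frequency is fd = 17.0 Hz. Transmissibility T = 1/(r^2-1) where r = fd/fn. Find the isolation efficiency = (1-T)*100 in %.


r = 17.0 / 5.5 = 3.09091
r^2 - 1 = 3.09091^2 - 1 = 8.55372
T = 1/8.55372 = 0.116908
Efficiency = (1 - 0.116908)*100 = 88.309 %


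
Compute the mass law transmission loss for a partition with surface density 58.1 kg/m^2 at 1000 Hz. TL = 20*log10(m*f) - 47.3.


m * f = 58.1 * 1000 = 58100
20*log10(58100) = 95.2835 dB
TL = 95.2835 - 47.3 = 47.984 dB


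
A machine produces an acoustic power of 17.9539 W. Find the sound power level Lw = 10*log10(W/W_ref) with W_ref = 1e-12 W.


W / W_ref = 17.9539 / 1e-12 = 1.79539e+13
Lw = 10 * log10(1.79539e+13) = 132.54 dB


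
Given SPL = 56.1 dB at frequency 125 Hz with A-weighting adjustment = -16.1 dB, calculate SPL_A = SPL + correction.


A-weighting table: 125 Hz -> -16.1 dB correction
SPL_A = SPL + correction = 56.1 + (-16.1) = 40 dBA


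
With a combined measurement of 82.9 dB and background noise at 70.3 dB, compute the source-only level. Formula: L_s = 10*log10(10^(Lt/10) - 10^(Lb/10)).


10^(82.9/10) = 1.94984e+08
10^(70.3/10) = 1.07152e+07
Difference = 1.94984e+08 - 1.07152e+07 = 1.84269e+08
L_source = 10*log10(1.84269e+08) = 82.655 dB


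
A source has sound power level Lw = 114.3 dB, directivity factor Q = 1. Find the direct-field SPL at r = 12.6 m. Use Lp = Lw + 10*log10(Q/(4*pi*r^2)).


4*pi*r^2 = 4*pi*12.6^2 = 1995.04 m^2
Q / (4*pi*r^2) = 1 / 1995.04 = 0.000501243
Lp = 114.3 + 10*log10(0.000501243) = 81.3 dB


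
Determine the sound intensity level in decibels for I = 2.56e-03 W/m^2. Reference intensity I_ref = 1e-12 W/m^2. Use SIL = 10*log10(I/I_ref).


I / I_ref = 2.56e-03 / 1e-12 = 2.56e+09
SIL = 10 * log10(2.56e+09) = 94.082 dB


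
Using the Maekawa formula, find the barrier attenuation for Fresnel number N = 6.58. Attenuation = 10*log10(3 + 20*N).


3 + 20*N = 3 + 20*6.58 = 134.6
Att = 10*log10(134.6) = 21.29 dB


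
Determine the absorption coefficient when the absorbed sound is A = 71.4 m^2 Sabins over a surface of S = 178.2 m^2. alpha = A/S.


Absorption coefficient = absorbed power / incident power
alpha = A / S = 71.4 / 178.2 = 0.40067


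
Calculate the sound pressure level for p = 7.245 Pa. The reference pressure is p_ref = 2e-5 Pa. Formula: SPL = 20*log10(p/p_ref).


p / p_ref = 7.245 / 2e-5 = 362250
SPL = 20 * log10(362250) = 111.18 dB


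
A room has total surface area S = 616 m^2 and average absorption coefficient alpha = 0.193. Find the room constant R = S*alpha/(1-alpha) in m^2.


R = 616 * 0.193 / (1 - 0.193) = 147.32 m^2


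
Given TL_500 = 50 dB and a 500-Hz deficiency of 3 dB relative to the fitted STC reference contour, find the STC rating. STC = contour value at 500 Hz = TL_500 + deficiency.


By ASTM E413, STC = value of the fitted reference contour at 500 Hz.
Contour value at 500 Hz = TL_500 + deficiency = 50 + 3 = 53
STC = 53


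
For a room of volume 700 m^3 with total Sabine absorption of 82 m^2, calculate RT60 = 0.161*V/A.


RT60 = 0.161 * 700 / 82 = 1.3744 s


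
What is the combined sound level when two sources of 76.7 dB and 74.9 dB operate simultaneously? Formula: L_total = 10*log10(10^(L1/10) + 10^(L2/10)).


10^(76.7/10) = 4.67735e+07
10^(74.9/10) = 3.0903e+07
Sum = 4.67735e+07 + 3.0903e+07 = 7.76765e+07
L_total = 10*log10(7.76765e+07) = 78.903 dB


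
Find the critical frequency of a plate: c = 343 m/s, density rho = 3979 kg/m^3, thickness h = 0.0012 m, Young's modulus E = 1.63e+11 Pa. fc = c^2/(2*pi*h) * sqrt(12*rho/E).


12*rho/E = 12*3979/1.63e+11 = 2.92933e-07
sqrt(12*rho/E) = sqrt(2.92933e-07) = 0.000541233
c^2/(2*pi*h) = 343^2/(2*pi*0.0012) = 1.56037e+07
fc = 1.56037e+07 * 0.000541233 = 8445.2 Hz


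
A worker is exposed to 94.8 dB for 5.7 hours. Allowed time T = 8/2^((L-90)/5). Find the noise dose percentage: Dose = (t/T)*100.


T_allowed = 8 / 2^((94.8 - 90)/5) = 4.11246 hr
Dose = 5.7 / 4.11246 * 100 = 138.6 %


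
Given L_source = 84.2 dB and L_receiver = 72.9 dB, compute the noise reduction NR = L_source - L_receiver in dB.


NR = L_source - L_receiver (difference between source and receiving room levels)
NR = 84.2 - 72.9 = 11.3 dB


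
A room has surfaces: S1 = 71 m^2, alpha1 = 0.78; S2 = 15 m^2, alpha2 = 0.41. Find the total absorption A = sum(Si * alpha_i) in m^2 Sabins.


71 * 0.78 = 55.38
15 * 0.41 = 6.15
A_total = 55.38 + 6.15 = 61.53 m^2


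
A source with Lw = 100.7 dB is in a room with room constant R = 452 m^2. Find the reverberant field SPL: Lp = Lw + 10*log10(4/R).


4/R = 4/452 = 0.00884956
Lp = 100.7 + 10*log10(0.00884956) = 80.169 dB


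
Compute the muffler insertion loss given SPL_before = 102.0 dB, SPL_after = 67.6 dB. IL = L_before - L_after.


Insertion loss = SPL without muffler - SPL with muffler
IL = 102.0 - 67.6 = 34.4 dB


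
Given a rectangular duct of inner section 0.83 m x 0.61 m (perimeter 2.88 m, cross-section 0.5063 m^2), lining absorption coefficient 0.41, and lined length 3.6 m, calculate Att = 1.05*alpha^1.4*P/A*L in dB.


alpha^1.4 = 0.41^1.4 = 0.28701
Attenuation rate = 1.05 * alpha^1.4 * P / A
= 1.05 * 0.28701 * 2.88 / 0.5063 = 1.71424 dB/m
Total Att = 1.71424 * 3.6 = 6.1713 dB


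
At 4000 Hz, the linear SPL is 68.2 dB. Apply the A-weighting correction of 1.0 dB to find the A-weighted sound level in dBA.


A-weighting table: 4000 Hz -> 1.0 dB correction
SPL_A = SPL + correction = 68.2 + (1.0) = 69.2 dBA


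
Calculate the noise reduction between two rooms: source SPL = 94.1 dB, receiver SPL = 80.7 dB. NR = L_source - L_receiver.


NR = L_source - L_receiver (difference between source and receiving room levels)
NR = 94.1 - 80.7 = 13.4 dB


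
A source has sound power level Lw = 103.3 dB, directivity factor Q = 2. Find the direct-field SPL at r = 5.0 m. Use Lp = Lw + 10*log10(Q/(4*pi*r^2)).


4*pi*r^2 = 4*pi*5.0^2 = 314.159 m^2
Q / (4*pi*r^2) = 2 / 314.159 = 0.0063662
Lp = 103.3 + 10*log10(0.0063662) = 81.339 dB


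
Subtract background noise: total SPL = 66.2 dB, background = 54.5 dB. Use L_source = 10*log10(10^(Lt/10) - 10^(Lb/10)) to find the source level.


10^(66.2/10) = 4.16869e+06
10^(54.5/10) = 281838
Difference = 4.16869e+06 - 281838 = 3.88685e+06
L_source = 10*log10(3.88685e+06) = 65.896 dB


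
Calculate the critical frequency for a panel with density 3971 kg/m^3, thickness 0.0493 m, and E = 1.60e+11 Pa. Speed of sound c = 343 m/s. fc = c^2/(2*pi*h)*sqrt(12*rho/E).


12*rho/E = 12*3971/1.60e+11 = 2.97825e-07
sqrt(12*rho/E) = sqrt(2.97825e-07) = 0.000545733
c^2/(2*pi*h) = 343^2/(2*pi*0.0493) = 379806
fc = 379806 * 0.000545733 = 207.27 Hz


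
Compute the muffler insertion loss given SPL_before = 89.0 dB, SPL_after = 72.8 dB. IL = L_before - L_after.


Insertion loss = SPL without muffler - SPL with muffler
IL = 89.0 - 72.8 = 16.2 dB


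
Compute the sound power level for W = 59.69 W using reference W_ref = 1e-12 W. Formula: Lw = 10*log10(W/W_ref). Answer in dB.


W / W_ref = 59.69 / 1e-12 = 5.969e+13
Lw = 10 * log10(5.969e+13) = 137.76 dB


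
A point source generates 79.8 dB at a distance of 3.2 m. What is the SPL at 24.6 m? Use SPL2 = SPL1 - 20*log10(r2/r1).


r2/r1 = 24.6/3.2 = 7.6875
Correction = 20*log10(7.6875) = 17.7157 dB
SPL2 = 79.8 - 17.7157 = 62.084 dB


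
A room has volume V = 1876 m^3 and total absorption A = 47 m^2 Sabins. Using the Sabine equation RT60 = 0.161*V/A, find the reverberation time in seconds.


RT60 = 0.161 * 1876 / 47 = 6.4263 s


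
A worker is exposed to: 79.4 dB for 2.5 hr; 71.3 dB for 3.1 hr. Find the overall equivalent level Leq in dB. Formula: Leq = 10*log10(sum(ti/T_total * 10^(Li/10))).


T_total = 2.5 + 3.1 = 5.6 hr
(2.5/5.6) * 10^(79.4/10) = 3.88823e+07
(3.1/5.6) * 10^(71.3/10) = 7.46747e+06
Sum = 3.88823e+07 + 7.46747e+06 = 4.63498e+07
Leq = 10*log10(4.63498e+07) = 76.66 dB


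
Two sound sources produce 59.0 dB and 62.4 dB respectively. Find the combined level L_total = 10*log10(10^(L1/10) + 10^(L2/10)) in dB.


10^(59.0/10) = 794328
10^(62.4/10) = 1.7378e+06
Sum = 794328 + 1.7378e+06 = 2.53213e+06
L_total = 10*log10(2.53213e+06) = 64.035 dB


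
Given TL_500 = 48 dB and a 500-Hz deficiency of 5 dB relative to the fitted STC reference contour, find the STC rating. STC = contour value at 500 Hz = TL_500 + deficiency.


By ASTM E413, STC = value of the fitted reference contour at 500 Hz.
Contour value at 500 Hz = TL_500 + deficiency = 48 + 5 = 53
STC = 53


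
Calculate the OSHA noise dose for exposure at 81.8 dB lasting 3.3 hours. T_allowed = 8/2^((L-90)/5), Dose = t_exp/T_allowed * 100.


T_allowed = 8 / 2^((81.8 - 90)/5) = 24.9333 hr
Dose = 3.3 / 24.9333 * 100 = 13.235 %


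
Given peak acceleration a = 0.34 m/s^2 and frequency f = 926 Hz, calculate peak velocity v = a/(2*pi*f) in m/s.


omega = 2*pi*f = 2*pi*926 = 5818.23 rad/s
v = a / omega = 0.34 / 5818.23 = 5.8437e-05 m/s


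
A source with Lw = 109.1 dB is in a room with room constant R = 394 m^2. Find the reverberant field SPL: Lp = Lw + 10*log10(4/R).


4/R = 4/394 = 0.0101523
Lp = 109.1 + 10*log10(0.0101523) = 89.166 dB


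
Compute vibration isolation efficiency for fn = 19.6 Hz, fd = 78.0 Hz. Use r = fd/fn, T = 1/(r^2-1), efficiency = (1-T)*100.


r = 78.0 / 19.6 = 3.97959
r^2 - 1 = 3.97959^2 - 1 = 14.8371
T = 1/14.8371 = 0.0673986
Efficiency = (1 - 0.0673986)*100 = 93.26 %


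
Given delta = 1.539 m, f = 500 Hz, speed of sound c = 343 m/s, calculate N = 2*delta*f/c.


N = 2*delta*f/c = 2*delta/lambda, where lambda = c/f
lambda = 343 / 500 = 0.686 m
N = 2 * 1.539 / 0.686 = 4.4869


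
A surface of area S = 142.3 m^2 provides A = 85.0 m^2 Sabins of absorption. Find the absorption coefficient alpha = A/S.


Absorption coefficient = absorbed power / incident power
alpha = A / S = 85.0 / 142.3 = 0.59733


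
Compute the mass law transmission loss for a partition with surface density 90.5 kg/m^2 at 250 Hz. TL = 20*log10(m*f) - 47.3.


m * f = 90.5 * 250 = 22625
20*log10(22625) = 87.0918 dB
TL = 87.0918 - 47.3 = 39.792 dB


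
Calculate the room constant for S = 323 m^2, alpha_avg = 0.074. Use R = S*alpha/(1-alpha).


R = 323 * 0.074 / (1 - 0.074) = 25.812 m^2


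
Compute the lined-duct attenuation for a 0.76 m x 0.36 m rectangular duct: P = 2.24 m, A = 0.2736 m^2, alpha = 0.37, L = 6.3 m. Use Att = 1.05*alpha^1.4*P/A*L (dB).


alpha^1.4 = 0.37^1.4 = 0.248589
Attenuation rate = 1.05 * alpha^1.4 * P / A
= 1.05 * 0.248589 * 2.24 / 0.2736 = 2.13699 dB/m
Total Att = 2.13699 * 6.3 = 13.463 dB


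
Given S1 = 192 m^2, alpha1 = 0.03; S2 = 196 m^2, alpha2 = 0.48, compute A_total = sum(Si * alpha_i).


192 * 0.03 = 5.76
196 * 0.48 = 94.08
A_total = 5.76 + 94.08 = 99.84 m^2


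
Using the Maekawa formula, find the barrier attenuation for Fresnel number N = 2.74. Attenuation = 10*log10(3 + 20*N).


3 + 20*N = 3 + 20*2.74 = 57.8
Att = 10*log10(57.8) = 17.619 dB


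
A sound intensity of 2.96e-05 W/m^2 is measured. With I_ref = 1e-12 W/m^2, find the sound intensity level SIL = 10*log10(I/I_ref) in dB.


I / I_ref = 2.96e-05 / 1e-12 = 2.96e+07
SIL = 10 * log10(2.96e+07) = 74.713 dB


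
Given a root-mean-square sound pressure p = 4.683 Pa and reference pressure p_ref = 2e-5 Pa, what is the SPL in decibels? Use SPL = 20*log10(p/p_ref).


p / p_ref = 4.683 / 2e-5 = 234150
SPL = 20 * log10(234150) = 107.39 dB


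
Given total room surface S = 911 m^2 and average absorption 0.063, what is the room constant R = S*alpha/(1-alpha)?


R = 911 * 0.063 / (1 - 0.063) = 61.252 m^2


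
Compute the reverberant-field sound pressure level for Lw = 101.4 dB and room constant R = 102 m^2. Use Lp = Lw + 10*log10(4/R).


4/R = 4/102 = 0.0392157
Lp = 101.4 + 10*log10(0.0392157) = 87.335 dB


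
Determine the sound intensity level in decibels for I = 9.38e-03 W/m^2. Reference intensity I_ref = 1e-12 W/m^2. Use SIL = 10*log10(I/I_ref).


I / I_ref = 9.38e-03 / 1e-12 = 9.38e+09
SIL = 10 * log10(9.38e+09) = 99.722 dB


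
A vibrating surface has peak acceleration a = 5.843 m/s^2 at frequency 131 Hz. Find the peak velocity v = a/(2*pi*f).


omega = 2*pi*f = 2*pi*131 = 823.097 rad/s
v = a / omega = 5.843 / 823.097 = 0.0070988 m/s


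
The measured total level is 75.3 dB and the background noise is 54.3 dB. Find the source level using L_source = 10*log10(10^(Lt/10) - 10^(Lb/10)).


10^(75.3/10) = 3.38844e+07
10^(54.3/10) = 269153
Difference = 3.38844e+07 - 269153 = 3.36152e+07
L_source = 10*log10(3.36152e+07) = 75.265 dB


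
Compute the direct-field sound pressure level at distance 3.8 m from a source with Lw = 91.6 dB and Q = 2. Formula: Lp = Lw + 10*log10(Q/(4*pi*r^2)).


4*pi*r^2 = 4*pi*3.8^2 = 181.458 m^2
Q / (4*pi*r^2) = 2 / 181.458 = 0.0110218
Lp = 91.6 + 10*log10(0.0110218) = 72.023 dB


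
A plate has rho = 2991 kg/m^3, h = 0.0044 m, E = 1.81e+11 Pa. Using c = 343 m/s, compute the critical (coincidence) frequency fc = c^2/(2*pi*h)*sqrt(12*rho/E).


12*rho/E = 12*2991/1.81e+11 = 1.98298e-07
sqrt(12*rho/E) = sqrt(1.98298e-07) = 0.000445307
c^2/(2*pi*h) = 343^2/(2*pi*0.0044) = 4.25555e+06
fc = 4.25555e+06 * 0.000445307 = 1895 Hz


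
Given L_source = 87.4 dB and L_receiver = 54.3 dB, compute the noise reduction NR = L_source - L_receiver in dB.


NR = L_source - L_receiver (difference between source and receiving room levels)
NR = 87.4 - 54.3 = 33.1 dB


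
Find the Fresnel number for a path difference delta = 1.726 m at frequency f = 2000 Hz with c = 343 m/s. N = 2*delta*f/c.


N = 2*delta*f/c = 2*delta/lambda, where lambda = c/f
lambda = 343 / 2000 = 0.1715 m
N = 2 * 1.726 / 0.1715 = 20.128


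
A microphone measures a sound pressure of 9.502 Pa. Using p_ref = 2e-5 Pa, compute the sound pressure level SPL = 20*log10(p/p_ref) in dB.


p / p_ref = 9.502 / 2e-5 = 475100
SPL = 20 * log10(475100) = 113.54 dB


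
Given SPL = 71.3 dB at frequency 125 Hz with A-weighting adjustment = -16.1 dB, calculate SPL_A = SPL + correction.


A-weighting table: 125 Hz -> -16.1 dB correction
SPL_A = SPL + correction = 71.3 + (-16.1) = 55.2 dBA


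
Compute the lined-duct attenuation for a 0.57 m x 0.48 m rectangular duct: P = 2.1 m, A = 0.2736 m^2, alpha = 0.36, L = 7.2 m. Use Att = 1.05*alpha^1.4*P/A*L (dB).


alpha^1.4 = 0.36^1.4 = 0.239234
Attenuation rate = 1.05 * alpha^1.4 * P / A
= 1.05 * 0.239234 * 2.1 / 0.2736 = 1.92804 dB/m
Total Att = 1.92804 * 7.2 = 13.882 dB


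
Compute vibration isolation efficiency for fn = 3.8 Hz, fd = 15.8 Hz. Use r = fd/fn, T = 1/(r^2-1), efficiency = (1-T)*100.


r = 15.8 / 3.8 = 4.15789
r^2 - 1 = 4.15789^2 - 1 = 16.288
T = 1/16.288 = 0.0613949
Efficiency = (1 - 0.0613949)*100 = 93.861 %


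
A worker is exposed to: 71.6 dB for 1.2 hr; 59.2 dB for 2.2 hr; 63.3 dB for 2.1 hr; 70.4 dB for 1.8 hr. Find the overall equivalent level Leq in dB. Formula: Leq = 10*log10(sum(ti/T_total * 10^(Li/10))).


T_total = 1.2 + 2.2 + 2.1 + 1.8 = 7.3 hr
(1.2/7.3) * 10^(71.6/10) = 2.37607e+06
(2.2/7.3) * 10^(59.2/10) = 250669
(2.1/7.3) * 10^(63.3/10) = 615030
(1.8/7.3) * 10^(70.4/10) = 2.70364e+06
Sum = 2.37607e+06 + 250669 + 615030 + 2.70364e+06 = 5.94541e+06
Leq = 10*log10(5.94541e+06) = 67.742 dB


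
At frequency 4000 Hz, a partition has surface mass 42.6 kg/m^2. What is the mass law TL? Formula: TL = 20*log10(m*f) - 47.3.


m * f = 42.6 * 4000 = 170400
20*log10(170400) = 104.629 dB
TL = 104.629 - 47.3 = 57.329 dB


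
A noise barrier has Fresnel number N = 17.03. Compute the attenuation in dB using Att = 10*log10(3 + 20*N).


3 + 20*N = 3 + 20*17.03 = 343.6
Att = 10*log10(343.6) = 25.361 dB


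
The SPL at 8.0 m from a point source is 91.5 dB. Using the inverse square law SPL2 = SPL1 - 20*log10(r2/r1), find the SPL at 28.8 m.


r2/r1 = 28.8/8.0 = 3.6
Correction = 20*log10(3.6) = 11.1261 dB
SPL2 = 91.5 - 11.1261 = 80.374 dB
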